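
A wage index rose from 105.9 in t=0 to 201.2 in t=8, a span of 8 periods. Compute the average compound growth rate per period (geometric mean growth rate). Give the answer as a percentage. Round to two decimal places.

Growth factor = (201.2/105.9)^(1/8) = (1.899906)^(1/8) = 1.083531
Growth rate = 1.083531 − 1 = 0.083531 = 8.3531%

8.35%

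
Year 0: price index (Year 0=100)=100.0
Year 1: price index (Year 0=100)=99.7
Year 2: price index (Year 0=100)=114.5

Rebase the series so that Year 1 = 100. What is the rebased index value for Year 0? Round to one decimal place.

Rebased(Year 0) = 100.0 / 99.7 × 100 = 100.3009

100.3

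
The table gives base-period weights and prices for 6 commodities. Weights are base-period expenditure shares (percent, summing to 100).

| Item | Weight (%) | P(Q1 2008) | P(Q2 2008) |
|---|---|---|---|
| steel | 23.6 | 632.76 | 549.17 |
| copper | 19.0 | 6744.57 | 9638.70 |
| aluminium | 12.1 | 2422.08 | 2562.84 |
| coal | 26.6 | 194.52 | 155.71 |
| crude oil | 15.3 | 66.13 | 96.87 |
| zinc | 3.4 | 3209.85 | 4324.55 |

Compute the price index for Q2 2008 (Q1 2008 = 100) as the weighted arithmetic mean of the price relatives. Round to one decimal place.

108.7

steel: 23.6 × (549.17/632.76) = 23.6 × 0.867896 = 20.4824
copper: 19.0 × (9638.70/6744.57) = 19.0 × 1.429105 = 27.1530
aluminium: 12.1 × (2562.84/2422.08) = 12.1 × 1.058115 = 12.8032
coal: 26.6 × (155.71/194.52) = 26.6 × 0.800483 = 21.2929
crude oil: 15.3 × (96.87/66.13) = 15.3 × 1.464842 = 22.4121
zinc: 3.4 × (4324.55/3209.85) = 3.4 × 1.347275 = 4.5807
Index = Σ wᵢ·(p₁ᵢ/p₀ᵢ) = 20.4824 + 27.1530 + 12.8032 + 21.2929 + 22.4121 + 4.5807 = 108.7242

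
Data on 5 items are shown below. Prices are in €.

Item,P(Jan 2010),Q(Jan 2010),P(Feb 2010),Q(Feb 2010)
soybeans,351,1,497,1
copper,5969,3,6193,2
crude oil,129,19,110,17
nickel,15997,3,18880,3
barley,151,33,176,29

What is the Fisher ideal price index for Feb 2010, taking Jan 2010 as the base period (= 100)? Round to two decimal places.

113.95

Laspeyres component (base-period weights):
ΣP(Feb 2010)Q(Jan 2010) = 497×1 + 6193×3 + 110×19 + 18880×3 + 176×33 = 497 + 18579 + 2090 + 56640 + 5808 = 83614
ΣP(Jan 2010)Q(Jan 2010) = 351×1 + 5969×3 + 129×19 + 15997×3 + 151×33 = 351 + 17907 + 2451 + 47991 + 4983 = 73683
L = 83614 / 73683 × 100 = 113.4780
Paasche component (current-period weights):
ΣP(Feb 2010)Q(Feb 2010) = 497×1 + 6193×2 + 110×17 + 18880×3 + 176×29 = 497 + 12386 + 1870 + 56640 + 5104 = 76497
ΣP(Jan 2010)Q(Feb 2010) = 351×1 + 5969×2 + 129×17 + 15997×3 + 151×29 = 351 + 11938 + 2193 + 47991 + 4379 = 66852
P = 76497 / 66852 × 100 = 114.4274
Fisher = √(L × P) = √(113.4780 × 114.4274) = 113.9517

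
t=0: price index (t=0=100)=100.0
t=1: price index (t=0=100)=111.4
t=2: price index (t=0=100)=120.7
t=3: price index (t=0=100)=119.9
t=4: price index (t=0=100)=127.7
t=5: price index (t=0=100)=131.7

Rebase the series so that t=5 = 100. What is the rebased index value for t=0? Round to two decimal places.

Rebased(t=0) = 100.0 / 131.7 × 100 = 75.9301

75.93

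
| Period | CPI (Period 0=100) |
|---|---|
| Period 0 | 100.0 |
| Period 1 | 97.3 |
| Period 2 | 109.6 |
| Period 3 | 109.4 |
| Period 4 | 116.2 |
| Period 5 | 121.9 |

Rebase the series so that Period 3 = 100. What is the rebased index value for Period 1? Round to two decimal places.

Rebased(Period 1) = 97.3 / 109.4 × 100 = 88.9397

88.94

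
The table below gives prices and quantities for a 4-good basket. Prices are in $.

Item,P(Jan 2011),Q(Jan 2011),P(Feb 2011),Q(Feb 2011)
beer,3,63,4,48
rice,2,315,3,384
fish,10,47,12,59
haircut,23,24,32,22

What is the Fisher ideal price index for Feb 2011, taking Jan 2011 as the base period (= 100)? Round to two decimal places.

137.31

Laspeyres component (base-period weights):
ΣP(Feb 2011)Q(Jan 2011) = 4×63 + 3×315 + 12×47 + 32×24 = 252 + 945 + 564 + 768 = 2529
ΣP(Jan 2011)Q(Jan 2011) = 3×63 + 2×315 + 10×47 + 23×24 = 189 + 630 + 470 + 552 = 1841
L = 2529 / 1841 × 100 = 137.3710
Paasche component (current-period weights):
ΣP(Feb 2011)Q(Feb 2011) = 4×48 + 3×384 + 12×59 + 32×22 = 192 + 1152 + 708 + 704 = 2756
ΣP(Jan 2011)Q(Feb 2011) = 3×48 + 2×384 + 10×59 + 23×22 = 144 + 768 + 590 + 506 = 2008
P = 2756 / 2008 × 100 = 137.2510
Fisher = √(L × P) = √(137.3710 × 137.2510) = 137.3110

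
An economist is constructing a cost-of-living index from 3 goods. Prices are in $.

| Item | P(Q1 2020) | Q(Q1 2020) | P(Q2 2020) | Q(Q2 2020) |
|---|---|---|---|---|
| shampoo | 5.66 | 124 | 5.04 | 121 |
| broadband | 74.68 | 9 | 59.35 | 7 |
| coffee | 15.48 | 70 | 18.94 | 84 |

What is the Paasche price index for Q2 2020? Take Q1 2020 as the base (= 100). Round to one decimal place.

104.3

Paasche price index uses current-period quantities as weights.
ΣP(Q2 2020)·Q(Q2 2020) = 5.04×121 + 59.35×7 + 18.94×84 = 609.84 + 415.45 + 1590.96 = 2616.25
ΣP(Q1 2020)·Q(Q2 2020) = 5.66×121 + 74.68×7 + 15.48×84 = 684.86 + 522.76 + 1300.32 = 2507.94
Index = 2616.25 / 2507.94 × 100 = 104.3187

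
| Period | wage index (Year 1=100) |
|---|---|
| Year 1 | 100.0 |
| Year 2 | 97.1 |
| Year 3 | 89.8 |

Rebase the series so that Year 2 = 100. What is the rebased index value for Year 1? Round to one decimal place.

Rebased(Year 1) = 100.0 / 97.1 × 100 = 102.9866

103.0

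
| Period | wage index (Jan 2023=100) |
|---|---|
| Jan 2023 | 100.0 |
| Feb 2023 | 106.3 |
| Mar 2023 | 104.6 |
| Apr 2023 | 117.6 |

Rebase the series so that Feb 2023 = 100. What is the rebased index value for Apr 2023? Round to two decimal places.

Rebased(Apr 2023) = 117.6 / 106.3 × 100 = 110.6303

110.63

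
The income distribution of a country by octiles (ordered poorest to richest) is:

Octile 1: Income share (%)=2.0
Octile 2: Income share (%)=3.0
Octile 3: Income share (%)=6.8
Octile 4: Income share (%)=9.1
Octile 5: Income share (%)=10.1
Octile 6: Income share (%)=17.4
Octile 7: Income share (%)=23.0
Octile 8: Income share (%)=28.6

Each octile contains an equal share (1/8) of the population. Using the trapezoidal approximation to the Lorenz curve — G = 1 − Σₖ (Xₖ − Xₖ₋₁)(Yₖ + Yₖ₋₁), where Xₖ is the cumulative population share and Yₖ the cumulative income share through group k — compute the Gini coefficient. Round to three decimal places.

0.399

Cumulative income shares Yₖ: 0.0200, 0.0500, 0.1180, 0.2090, 0.3100, 0.4840, 0.7140, 1.0000
Σ (Xₖ−Xₖ₋₁)(Yₖ+Yₖ₋₁) = (1/8)(0.0200+0.0000) + (1/8)(0.0500+0.0200) + (1/8)(0.1180+0.0500) + (1/8)(0.2090+0.1180) + (1/8)(0.3100+0.2090) + (1/8)(0.4840+0.3100) + (1/8)(0.7140+0.4840) + (1/8)(1.0000+0.7140)
  = 0.0025 + 0.0088 + 0.0210 + 0.0409 + 0.0649 + 0.0993 + 0.1497 + 0.2142 = 0.6012
G = 1 − 0.6012 = 0.3988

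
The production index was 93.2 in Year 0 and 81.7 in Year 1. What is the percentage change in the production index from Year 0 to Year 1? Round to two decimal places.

Change = (81.7 − 93.2) / 93.2 × 100
       = -11.5 / 93.2 × 100 = -12.3391%

-12.34%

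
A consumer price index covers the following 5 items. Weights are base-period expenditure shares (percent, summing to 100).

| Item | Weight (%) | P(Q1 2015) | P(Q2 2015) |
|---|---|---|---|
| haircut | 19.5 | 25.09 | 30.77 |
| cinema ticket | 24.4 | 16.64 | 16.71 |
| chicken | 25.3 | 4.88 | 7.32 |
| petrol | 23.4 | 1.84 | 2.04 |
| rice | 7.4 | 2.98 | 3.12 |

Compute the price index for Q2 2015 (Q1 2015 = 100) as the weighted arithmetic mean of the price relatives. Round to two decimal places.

haircut: 19.5 × (30.77/25.09) = 19.5 × 1.226385 = 23.9145
cinema ticket: 24.4 × (16.71/16.64) = 24.4 × 1.004207 = 24.5026
chicken: 25.3 × (7.32/4.88) = 25.3 × 1.500000 = 37.9500
petrol: 23.4 × (2.04/1.84) = 23.4 × 1.108696 = 25.9435
rice: 7.4 × (3.12/2.98) = 7.4 × 1.046980 = 7.7477
Index = Σ wᵢ·(p₁ᵢ/p₀ᵢ) = 23.9145 + 24.5026 + 37.9500 + 25.9435 + 7.7477 = 120.0583

120.06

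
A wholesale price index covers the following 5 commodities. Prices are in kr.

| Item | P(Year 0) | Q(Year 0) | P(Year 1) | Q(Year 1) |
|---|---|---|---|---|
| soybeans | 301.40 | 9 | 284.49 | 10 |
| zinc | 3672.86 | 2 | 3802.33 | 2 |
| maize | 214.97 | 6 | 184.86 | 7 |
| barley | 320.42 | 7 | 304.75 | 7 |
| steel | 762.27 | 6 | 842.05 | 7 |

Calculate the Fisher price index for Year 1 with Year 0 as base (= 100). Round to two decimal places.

Laspeyres component (base-period weights):
ΣP(Year 1)Q(Year 0) = 284.49×9 + 3802.33×2 + 184.86×6 + 304.75×7 + 842.05×6 = 2560.41 + 7604.66 + 1109.16 + 2133.25 + 5052.3 = 18459.78
ΣP(Year 0)Q(Year 0) = 301.40×9 + 3672.86×2 + 214.97×6 + 320.42×7 + 762.27×6 = 2712.6 + 7345.72 + 1289.82 + 2242.94 + 4573.62 = 18164.7
L = 18459.78 / 18164.7 × 100 = 101.6245
Paasche component (current-period weights):
ΣP(Year 1)Q(Year 1) = 284.49×10 + 3802.33×2 + 184.86×7 + 304.75×7 + 842.05×7 = 2844.9 + 7604.66 + 1294.02 + 2133.25 + 5894.35 = 19771.18
ΣP(Year 0)Q(Year 1) = 301.40×10 + 3672.86×2 + 214.97×7 + 320.42×7 + 762.27×7 = 3014 + 7345.72 + 1504.79 + 2242.94 + 5335.89 = 19443.34
P = 19771.18 / 19443.34 × 100 = 101.6861
Fisher = √(L × P) = √(101.6245 × 101.6861) = 101.6553

101.66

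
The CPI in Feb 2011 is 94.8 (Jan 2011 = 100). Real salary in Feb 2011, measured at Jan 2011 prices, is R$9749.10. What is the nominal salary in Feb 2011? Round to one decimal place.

9242.1

Nominal = Real × (Index/100) = 9749.10 × (94.8/100)
        = 9749.10 × 0.948 = 9242.1468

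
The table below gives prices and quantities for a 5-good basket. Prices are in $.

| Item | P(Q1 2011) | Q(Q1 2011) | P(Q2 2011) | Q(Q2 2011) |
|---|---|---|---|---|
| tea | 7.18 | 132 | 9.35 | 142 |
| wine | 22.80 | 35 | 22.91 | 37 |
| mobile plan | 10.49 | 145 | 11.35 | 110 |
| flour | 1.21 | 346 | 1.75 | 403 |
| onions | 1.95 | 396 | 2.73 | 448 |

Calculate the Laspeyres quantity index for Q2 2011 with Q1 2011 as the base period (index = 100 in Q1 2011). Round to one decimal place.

Laspeyres quantity index uses base-period prices as weights.
ΣP(Q1 2011)·Q(Q2 2011) = 7.18×142 + 22.80×37 + 10.49×110 + 1.21×403 + 1.95×448 = 1019.56 + 843.6 + 1153.9 + 487.63 + 873.6 = 4378.29
ΣP(Q1 2011)·Q(Q1 2011) = 7.18×132 + 22.80×35 + 10.49×145 + 1.21×346 + 1.95×396 = 947.76 + 798 + 1521.05 + 418.66 + 772.2 = 4457.67
Index = 4378.29 / 4457.67 × 100 = 98.2192

98.2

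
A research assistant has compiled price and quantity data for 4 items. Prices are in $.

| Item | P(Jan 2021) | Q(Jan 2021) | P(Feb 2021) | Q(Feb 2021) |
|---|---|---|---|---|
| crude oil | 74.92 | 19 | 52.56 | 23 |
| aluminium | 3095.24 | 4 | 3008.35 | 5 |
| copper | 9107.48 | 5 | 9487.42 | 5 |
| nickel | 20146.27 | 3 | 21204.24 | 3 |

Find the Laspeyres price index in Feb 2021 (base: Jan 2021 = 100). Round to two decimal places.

Laspeyres price index uses base-period quantities as weights.
ΣP(Feb 2021)·Q(Jan 2021) = 52.56×19 + 3008.35×4 + 9487.42×5 + 21204.24×3 = 998.64 + 12033.4 + 47437.1 + 63612.72 = 124081.86
ΣP(Jan 2021)·Q(Jan 2021) = 74.92×19 + 3095.24×4 + 9107.48×5 + 20146.27×3 = 1423.48 + 12380.96 + 45537.4 + 60438.81 = 119780.65
Index = 124081.86 / 119780.65 × 100 = 103.5909

103.59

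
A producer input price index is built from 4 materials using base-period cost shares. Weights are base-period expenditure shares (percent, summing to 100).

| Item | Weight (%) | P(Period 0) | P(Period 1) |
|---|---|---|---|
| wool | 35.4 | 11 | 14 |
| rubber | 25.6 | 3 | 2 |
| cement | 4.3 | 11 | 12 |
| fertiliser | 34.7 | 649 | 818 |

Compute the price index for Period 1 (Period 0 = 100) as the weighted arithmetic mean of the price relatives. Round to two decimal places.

110.55

wool: 35.4 × (14/11) = 35.4 × 1.272727 = 45.0545
rubber: 25.6 × (2/3) = 25.6 × 0.666667 = 17.0667
cement: 4.3 × (12/11) = 4.3 × 1.090909 = 4.6909
fertiliser: 34.7 × (818/649) = 34.7 × 1.260401 = 43.7359
Index = Σ wᵢ·(p₁ᵢ/p₀ᵢ) = 45.0545 + 17.0667 + 4.6909 + 43.7359 = 110.5480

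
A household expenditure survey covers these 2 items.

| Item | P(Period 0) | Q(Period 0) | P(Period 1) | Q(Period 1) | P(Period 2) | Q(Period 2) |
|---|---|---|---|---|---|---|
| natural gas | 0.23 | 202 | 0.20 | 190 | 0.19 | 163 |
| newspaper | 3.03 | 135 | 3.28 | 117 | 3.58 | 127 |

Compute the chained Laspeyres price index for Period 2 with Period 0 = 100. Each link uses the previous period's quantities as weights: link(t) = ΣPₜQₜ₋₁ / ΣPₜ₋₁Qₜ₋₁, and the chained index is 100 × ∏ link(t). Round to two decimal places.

Link Period 0→Period 1:
ΣP(Period 1)Q(Period 0) = 0.20×202 + 3.28×135 = 40.4 + 442.8 = 483.2
ΣP(Period 0)Q(Period 0) = 0.23×202 + 3.03×135 = 46.46 + 409.05 = 455.51
link = 483.2/455.51 = 1.060789
Link Period 1→Period 2:
ΣP(Period 2)Q(Period 1) = 0.19×190 + 3.58×117 = 36.1 + 418.86 = 454.96
ΣP(Period 1)Q(Period 1) = 0.20×190 + 3.28×117 = 38 + 383.76 = 421.76
link = 454.96/421.76 = 1.078718
Chained index = 100 × 1.060789 × 1.078718 = 114.4292

114.43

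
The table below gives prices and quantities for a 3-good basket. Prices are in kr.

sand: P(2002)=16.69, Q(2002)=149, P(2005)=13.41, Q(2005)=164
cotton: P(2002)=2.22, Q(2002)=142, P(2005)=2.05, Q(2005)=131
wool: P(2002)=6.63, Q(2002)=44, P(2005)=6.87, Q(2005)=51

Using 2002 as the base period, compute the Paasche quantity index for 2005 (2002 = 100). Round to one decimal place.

108.7

Paasche quantity index uses current-period prices as weights.
ΣP(2005)·Q(2005) = 13.41×164 + 2.05×131 + 6.87×51 = 2199.24 + 268.55 + 350.37 = 2818.16
ΣP(2005)·Q(2002) = 13.41×149 + 2.05×142 + 6.87×44 = 1998.09 + 291.1 + 302.28 = 2591.47
Index = 2818.16 / 2591.47 × 100 = 108.7475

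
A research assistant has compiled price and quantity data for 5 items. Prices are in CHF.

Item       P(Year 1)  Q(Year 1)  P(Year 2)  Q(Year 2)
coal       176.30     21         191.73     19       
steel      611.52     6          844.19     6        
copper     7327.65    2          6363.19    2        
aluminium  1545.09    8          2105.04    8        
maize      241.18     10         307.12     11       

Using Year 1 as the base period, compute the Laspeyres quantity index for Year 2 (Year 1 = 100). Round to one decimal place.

Laspeyres quantity index uses base-period prices as weights.
ΣP(Year 1)·Q(Year 2) = 176.30×19 + 611.52×6 + 7327.65×2 + 1545.09×8 + 241.18×11 = 3349.7 + 3669.12 + 14655.3 + 12360.72 + 2652.98 = 36687.82
ΣP(Year 1)·Q(Year 1) = 176.30×21 + 611.52×6 + 7327.65×2 + 1545.09×8 + 241.18×10 = 3702.3 + 3669.12 + 14655.3 + 12360.72 + 2411.8 = 36799.24
Index = 36687.82 / 36799.24 × 100 = 99.6972

99.7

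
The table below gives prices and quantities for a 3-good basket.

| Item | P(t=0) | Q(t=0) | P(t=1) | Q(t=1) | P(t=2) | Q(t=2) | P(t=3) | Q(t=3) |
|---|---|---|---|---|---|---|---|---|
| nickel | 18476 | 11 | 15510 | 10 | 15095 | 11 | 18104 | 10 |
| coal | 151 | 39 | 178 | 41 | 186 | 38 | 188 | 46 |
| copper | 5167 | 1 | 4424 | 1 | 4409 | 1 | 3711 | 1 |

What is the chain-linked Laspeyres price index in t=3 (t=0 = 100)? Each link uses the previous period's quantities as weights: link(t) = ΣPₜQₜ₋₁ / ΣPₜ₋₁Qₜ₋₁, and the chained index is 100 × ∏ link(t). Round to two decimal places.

98.14

Link t=0→t=1:
ΣP(t=1)Q(t=0) = 15510×11 + 178×39 + 4424×1 = 170610 + 6942 + 4424 = 181976
ΣP(t=0)Q(t=0) = 18476×11 + 151×39 + 5167×1 = 203236 + 5889 + 5167 = 214292
link = 181976/214292 = 0.849196
Link t=1→t=2:
ΣP(t=2)Q(t=1) = 15095×10 + 186×41 + 4409×1 = 150950 + 7626 + 4409 = 162985
ΣP(t=1)Q(t=1) = 15510×10 + 178×41 + 4424×1 = 155100 + 7298 + 4424 = 166822
link = 162985/166822 = 0.976999
Link t=2→t=3:
ΣP(t=3)Q(t=2) = 18104×11 + 188×38 + 3711×1 = 199144 + 7144 + 3711 = 209999
ΣP(t=2)Q(t=2) = 15095×11 + 186×38 + 4409×1 = 166045 + 7068 + 4409 = 177522
link = 209999/177522 = 1.182946
Chained index = 100 × 0.849196 × 0.976999 × 1.182946 = 98.1448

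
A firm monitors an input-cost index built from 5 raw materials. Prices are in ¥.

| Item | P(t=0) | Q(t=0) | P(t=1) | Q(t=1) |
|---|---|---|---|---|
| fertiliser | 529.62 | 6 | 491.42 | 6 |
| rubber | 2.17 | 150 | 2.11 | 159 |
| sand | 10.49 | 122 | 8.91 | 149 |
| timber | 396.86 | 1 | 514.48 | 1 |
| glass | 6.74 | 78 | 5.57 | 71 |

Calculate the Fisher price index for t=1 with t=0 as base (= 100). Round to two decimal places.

92.77

Laspeyres component (base-period weights):
ΣP(t=1)Q(t=0) = 491.42×6 + 2.11×150 + 8.91×122 + 514.48×1 + 5.57×78 = 2948.52 + 316.5 + 1087.02 + 514.48 + 434.46 = 5300.98
ΣP(t=0)Q(t=0) = 529.62×6 + 2.17×150 + 10.49×122 + 396.86×1 + 6.74×78 = 3177.72 + 325.5 + 1279.78 + 396.86 + 525.72 = 5705.58
L = 5300.98 / 5705.58 × 100 = 92.9087
Paasche component (current-period weights):
ΣP(t=1)Q(t=1) = 491.42×6 + 2.11×159 + 8.91×149 + 514.48×1 + 5.57×71 = 2948.52 + 335.49 + 1327.59 + 514.48 + 395.47 = 5521.55
ΣP(t=0)Q(t=1) = 529.62×6 + 2.17×159 + 10.49×149 + 396.86×1 + 6.74×71 = 3177.72 + 345.03 + 1563.01 + 396.86 + 478.54 = 5961.16
P = 5521.55 / 5961.16 × 100 = 92.6254
Fisher = √(L × P) = √(92.9087 × 92.6254) = 92.7670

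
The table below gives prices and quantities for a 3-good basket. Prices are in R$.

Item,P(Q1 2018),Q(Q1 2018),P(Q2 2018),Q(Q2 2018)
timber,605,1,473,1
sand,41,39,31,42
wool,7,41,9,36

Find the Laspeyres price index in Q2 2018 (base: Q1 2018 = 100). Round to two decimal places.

82.34

Laspeyres price index uses base-period quantities as weights.
ΣP(Q2 2018)·Q(Q1 2018) = 473×1 + 31×39 + 9×41 = 473 + 1209 + 369 = 2051
ΣP(Q1 2018)·Q(Q1 2018) = 605×1 + 41×39 + 7×41 = 605 + 1599 + 287 = 2491
Index = 2051 / 2491 × 100 = 82.3364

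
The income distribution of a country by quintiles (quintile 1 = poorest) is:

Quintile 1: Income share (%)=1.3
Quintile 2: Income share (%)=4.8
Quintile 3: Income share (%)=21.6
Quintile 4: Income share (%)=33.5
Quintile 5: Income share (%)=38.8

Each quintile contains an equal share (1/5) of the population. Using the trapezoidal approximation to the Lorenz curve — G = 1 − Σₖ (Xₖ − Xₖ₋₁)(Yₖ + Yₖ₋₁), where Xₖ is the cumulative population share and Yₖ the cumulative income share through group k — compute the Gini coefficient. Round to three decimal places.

0.415

Cumulative income shares Yₖ: 0.0130, 0.0610, 0.2770, 0.6120, 1.0000
Σ (Xₖ−Xₖ₋₁)(Yₖ+Yₖ₋₁) = (1/5)(0.0130+0.0000) + (1/5)(0.0610+0.0130) + (1/5)(0.2770+0.0610) + (1/5)(0.6120+0.2770) + (1/5)(1.0000+0.6120)
  = 0.0026 + 0.0148 + 0.0676 + 0.1778 + 0.3224 = 0.5852
G = 1 − 0.5852 = 0.4148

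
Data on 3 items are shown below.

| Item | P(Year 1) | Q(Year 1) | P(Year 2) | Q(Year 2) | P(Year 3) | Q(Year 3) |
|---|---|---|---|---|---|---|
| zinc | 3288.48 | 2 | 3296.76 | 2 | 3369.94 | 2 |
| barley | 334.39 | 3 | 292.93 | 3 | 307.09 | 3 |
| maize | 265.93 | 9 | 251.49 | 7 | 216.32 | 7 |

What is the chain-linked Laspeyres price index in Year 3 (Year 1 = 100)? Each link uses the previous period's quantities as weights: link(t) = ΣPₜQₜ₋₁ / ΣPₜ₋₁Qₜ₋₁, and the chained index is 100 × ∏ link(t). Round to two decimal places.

Link Year 1→Year 2:
ΣP(Year 2)Q(Year 1) = 3296.76×2 + 292.93×3 + 251.49×9 = 6593.52 + 878.79 + 2263.41 = 9735.72
ΣP(Year 1)Q(Year 1) = 3288.48×2 + 334.39×3 + 265.93×9 = 6576.96 + 1003.17 + 2393.37 = 9973.5
link = 9735.72/9973.5 = 0.976159
Link Year 2→Year 3:
ΣP(Year 3)Q(Year 2) = 3369.94×2 + 307.09×3 + 216.32×7 = 6739.88 + 921.27 + 1514.24 = 9175.39
ΣP(Year 2)Q(Year 2) = 3296.76×2 + 292.93×3 + 251.49×7 = 6593.52 + 878.79 + 1760.43 = 9232.74
link = 9175.39/9232.74 = 0.993788
Chained index = 100 × 0.976159 × 0.993788 = 97.0095

97.01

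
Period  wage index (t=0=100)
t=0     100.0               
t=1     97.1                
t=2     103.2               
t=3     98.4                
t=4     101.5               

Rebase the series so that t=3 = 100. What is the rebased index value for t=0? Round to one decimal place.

101.6

Rebased(t=0) = 100.0 / 98.4 × 100 = 101.6260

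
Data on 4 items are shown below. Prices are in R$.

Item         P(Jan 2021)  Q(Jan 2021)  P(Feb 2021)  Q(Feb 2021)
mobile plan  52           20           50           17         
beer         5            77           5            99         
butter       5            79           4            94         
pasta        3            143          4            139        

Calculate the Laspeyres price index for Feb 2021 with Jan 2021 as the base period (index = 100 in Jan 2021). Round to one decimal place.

101.1

Laspeyres price index uses base-period quantities as weights.
ΣP(Feb 2021)·Q(Jan 2021) = 50×20 + 5×77 + 4×79 + 4×143 = 1000 + 385 + 316 + 572 = 2273
ΣP(Jan 2021)·Q(Jan 2021) = 52×20 + 5×77 + 5×79 + 3×143 = 1040 + 385 + 395 + 429 = 2249
Index = 2273 / 2249 × 100 = 101.0671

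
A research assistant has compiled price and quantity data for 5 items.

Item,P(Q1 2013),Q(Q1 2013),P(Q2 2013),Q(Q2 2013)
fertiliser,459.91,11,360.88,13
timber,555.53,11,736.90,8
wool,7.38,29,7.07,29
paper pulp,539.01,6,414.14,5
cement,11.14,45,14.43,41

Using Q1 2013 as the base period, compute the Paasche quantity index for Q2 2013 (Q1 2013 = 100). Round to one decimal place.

87.3

Paasche quantity index uses current-period prices as weights.
ΣP(Q2 2013)·Q(Q2 2013) = 360.88×13 + 736.90×8 + 7.07×29 + 414.14×5 + 14.43×41 = 4691.44 + 5895.2 + 205.03 + 2070.7 + 591.63 = 13454
ΣP(Q2 2013)·Q(Q1 2013) = 360.88×11 + 736.90×11 + 7.07×29 + 414.14×6 + 14.43×45 = 3969.68 + 8105.9 + 205.03 + 2484.84 + 649.35 = 15414.8
Index = 13454 / 15414.8 × 100 = 87.2798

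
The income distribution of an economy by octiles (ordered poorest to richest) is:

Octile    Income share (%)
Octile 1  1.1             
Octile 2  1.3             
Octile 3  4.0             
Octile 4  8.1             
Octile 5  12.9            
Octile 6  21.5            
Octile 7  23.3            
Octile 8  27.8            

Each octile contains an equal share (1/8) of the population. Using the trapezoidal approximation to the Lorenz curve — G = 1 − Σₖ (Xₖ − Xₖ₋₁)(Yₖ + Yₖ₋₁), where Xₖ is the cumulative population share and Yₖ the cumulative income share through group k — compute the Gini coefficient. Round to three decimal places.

Cumulative income shares Yₖ: 0.0110, 0.0240, 0.0640, 0.1450, 0.2740, 0.4890, 0.7220, 1.0000
Σ (Xₖ−Xₖ₋₁)(Yₖ+Yₖ₋₁) = (1/8)(0.0110+0.0000) + (1/8)(0.0240+0.0110) + (1/8)(0.0640+0.0240) + (1/8)(0.1450+0.0640) + (1/8)(0.2740+0.1450) + (1/8)(0.4890+0.2740) + (1/8)(0.7220+0.4890) + (1/8)(1.0000+0.7220)
  = 0.0014 + 0.0044 + 0.0110 + 0.0261 + 0.0524 + 0.0954 + 0.1514 + 0.2152 = 0.5573
G = 1 − 0.5573 = 0.4427

0.443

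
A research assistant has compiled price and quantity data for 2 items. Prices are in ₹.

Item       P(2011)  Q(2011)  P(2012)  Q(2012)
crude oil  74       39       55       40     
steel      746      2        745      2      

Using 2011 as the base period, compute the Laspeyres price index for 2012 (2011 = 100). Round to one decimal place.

Laspeyres price index uses base-period quantities as weights.
ΣP(2012)·Q(2011) = 55×39 + 745×2 = 2145 + 1490 = 3635
ΣP(2011)·Q(2011) = 74×39 + 746×2 = 2886 + 1492 = 4378
Index = 3635 / 4378 × 100 = 83.0288

83.0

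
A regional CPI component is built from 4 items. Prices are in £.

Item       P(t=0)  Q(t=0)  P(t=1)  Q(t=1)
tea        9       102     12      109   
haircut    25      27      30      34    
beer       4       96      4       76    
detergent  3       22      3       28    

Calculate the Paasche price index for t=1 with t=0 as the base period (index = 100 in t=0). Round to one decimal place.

122.4

Paasche price index uses current-period quantities as weights.
ΣP(t=1)·Q(t=1) = 12×109 + 30×34 + 4×76 + 3×28 = 1308 + 1020 + 304 + 84 = 2716
ΣP(t=0)·Q(t=1) = 9×109 + 25×34 + 4×76 + 3×28 = 981 + 850 + 304 + 84 = 2219
Index = 2716 / 2219 × 100 = 122.3975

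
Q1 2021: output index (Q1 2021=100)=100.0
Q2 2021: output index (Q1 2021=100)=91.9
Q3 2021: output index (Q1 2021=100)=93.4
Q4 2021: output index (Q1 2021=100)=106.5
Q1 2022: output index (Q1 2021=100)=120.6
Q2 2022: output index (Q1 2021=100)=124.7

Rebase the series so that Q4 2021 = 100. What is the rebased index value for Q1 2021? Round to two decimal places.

Rebased(Q1 2021) = 100.0 / 106.5 × 100 = 93.8967

93.90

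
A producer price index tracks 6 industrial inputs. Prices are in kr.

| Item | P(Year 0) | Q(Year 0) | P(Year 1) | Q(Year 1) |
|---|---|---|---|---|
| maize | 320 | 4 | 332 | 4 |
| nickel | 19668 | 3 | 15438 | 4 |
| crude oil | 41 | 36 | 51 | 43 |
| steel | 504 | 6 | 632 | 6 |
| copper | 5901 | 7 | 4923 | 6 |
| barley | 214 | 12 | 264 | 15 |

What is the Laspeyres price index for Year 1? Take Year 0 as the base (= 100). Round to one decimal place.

Laspeyres price index uses base-period quantities as weights.
ΣP(Year 1)·Q(Year 0) = 332×4 + 15438×3 + 51×36 + 632×6 + 4923×7 + 264×12 = 1328 + 46314 + 1836 + 3792 + 34461 + 3168 = 90899
ΣP(Year 0)·Q(Year 0) = 320×4 + 19668×3 + 41×36 + 504×6 + 5901×7 + 214×12 = 1280 + 59004 + 1476 + 3024 + 41307 + 2568 = 108659
Index = 90899 / 108659 × 100 = 83.6553

83.7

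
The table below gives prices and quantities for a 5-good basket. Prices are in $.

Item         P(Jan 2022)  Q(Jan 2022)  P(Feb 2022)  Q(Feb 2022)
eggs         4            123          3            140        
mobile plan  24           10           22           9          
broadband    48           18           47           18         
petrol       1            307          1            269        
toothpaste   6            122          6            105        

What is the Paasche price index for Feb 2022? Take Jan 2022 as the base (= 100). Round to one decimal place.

93.1

Paasche price index uses current-period quantities as weights.
ΣP(Feb 2022)·Q(Feb 2022) = 3×140 + 22×9 + 47×18 + 1×269 + 6×105 = 420 + 198 + 846 + 269 + 630 = 2363
ΣP(Jan 2022)·Q(Feb 2022) = 4×140 + 24×9 + 48×18 + 1×269 + 6×105 = 560 + 216 + 864 + 269 + 630 = 2539
Index = 2363 / 2539 × 100 = 93.0681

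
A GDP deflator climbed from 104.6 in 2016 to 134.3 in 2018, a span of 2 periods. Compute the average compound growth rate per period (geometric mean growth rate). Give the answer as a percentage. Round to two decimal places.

Growth factor = (134.3/104.6)^(1/2) = (1.283939)^(1/2) = 1.133110
Growth rate = 1.133110 − 1 = 0.133110 = 13.3110%

13.31%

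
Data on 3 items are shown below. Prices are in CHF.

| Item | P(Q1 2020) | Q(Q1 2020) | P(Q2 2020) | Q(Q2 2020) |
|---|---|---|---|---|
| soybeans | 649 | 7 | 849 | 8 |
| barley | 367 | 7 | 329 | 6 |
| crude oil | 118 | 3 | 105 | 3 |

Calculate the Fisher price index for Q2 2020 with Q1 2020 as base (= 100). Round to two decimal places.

115.93

Laspeyres component (base-period weights):
ΣP(Q2 2020)Q(Q1 2020) = 849×7 + 329×7 + 105×3 = 5943 + 2303 + 315 = 8561
ΣP(Q1 2020)Q(Q1 2020) = 649×7 + 367×7 + 118×3 = 4543 + 2569 + 354 = 7466
L = 8561 / 7466 × 100 = 114.6665
Paasche component (current-period weights):
ΣP(Q2 2020)Q(Q2 2020) = 849×8 + 329×6 + 105×3 = 6792 + 1974 + 315 = 9081
ΣP(Q1 2020)Q(Q2 2020) = 649×8 + 367×6 + 118×3 = 5192 + 2202 + 354 = 7748
P = 9081 / 7748 × 100 = 117.2044
Fisher = √(L × P) = √(114.6665 × 117.2044) = 115.9285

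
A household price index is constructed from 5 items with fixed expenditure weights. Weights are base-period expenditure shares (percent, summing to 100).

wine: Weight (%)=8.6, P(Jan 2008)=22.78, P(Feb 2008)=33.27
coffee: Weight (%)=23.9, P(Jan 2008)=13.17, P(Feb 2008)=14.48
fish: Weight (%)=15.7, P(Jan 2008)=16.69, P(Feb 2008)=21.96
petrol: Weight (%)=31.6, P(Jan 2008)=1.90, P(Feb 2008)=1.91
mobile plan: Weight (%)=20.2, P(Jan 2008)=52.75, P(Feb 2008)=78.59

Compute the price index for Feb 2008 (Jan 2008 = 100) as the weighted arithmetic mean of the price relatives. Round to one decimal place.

wine: 8.6 × (33.27/22.78) = 8.6 × 1.460492 = 12.5602
coffee: 23.9 × (14.48/13.17) = 23.9 × 1.099468 = 26.2773
fish: 15.7 × (21.96/16.69) = 15.7 × 1.315758 = 20.6574
petrol: 31.6 × (1.91/1.90) = 31.6 × 1.005263 = 31.7663
mobile plan: 20.2 × (78.59/52.75) = 20.2 × 1.489858 = 30.0951
Index = Σ wᵢ·(p₁ᵢ/p₀ᵢ) = 12.5602 + 26.2773 + 20.6574 + 31.7663 + 30.0951 = 121.3564

121.4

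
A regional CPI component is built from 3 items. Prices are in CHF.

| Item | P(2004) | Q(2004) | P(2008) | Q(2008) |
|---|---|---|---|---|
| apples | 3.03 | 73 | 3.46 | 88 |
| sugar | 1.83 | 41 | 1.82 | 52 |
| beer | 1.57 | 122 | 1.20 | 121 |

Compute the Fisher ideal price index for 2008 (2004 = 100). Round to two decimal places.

97.87

Laspeyres component (base-period weights):
ΣP(2008)Q(2004) = 3.46×73 + 1.82×41 + 1.20×122 = 252.58 + 74.62 + 146.4 = 473.6
ΣP(2004)Q(2004) = 3.03×73 + 1.83×41 + 1.57×122 = 221.19 + 75.03 + 191.54 = 487.76
L = 473.6 / 487.76 × 100 = 97.0969
Paasche component (current-period weights):
ΣP(2008)Q(2008) = 3.46×88 + 1.82×52 + 1.20×121 = 304.48 + 94.64 + 145.2 = 544.32
ΣP(2004)Q(2008) = 3.03×88 + 1.83×52 + 1.57×121 = 266.64 + 95.16 + 189.97 = 551.77
P = 544.32 / 551.77 × 100 = 98.6498
Fisher = √(L × P) = √(97.0969 × 98.6498) = 97.8703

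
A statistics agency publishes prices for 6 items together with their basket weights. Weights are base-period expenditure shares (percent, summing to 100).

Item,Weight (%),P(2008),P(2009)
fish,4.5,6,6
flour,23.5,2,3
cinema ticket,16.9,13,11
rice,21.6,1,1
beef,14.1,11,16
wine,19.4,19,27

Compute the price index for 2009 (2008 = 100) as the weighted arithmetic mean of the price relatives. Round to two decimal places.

123.73

fish: 4.5 × (6/6) = 4.5 × 1.000000 = 4.5000
flour: 23.5 × (3/2) = 23.5 × 1.500000 = 35.2500
cinema ticket: 16.9 × (11/13) = 16.9 × 0.846154 = 14.3000
rice: 21.6 × (1/1) = 21.6 × 1.000000 = 21.6000
beef: 14.1 × (16/11) = 14.1 × 1.454545 = 20.5091
wine: 19.4 × (27/19) = 19.4 × 1.421053 = 27.5684
Index = Σ wᵢ·(p₁ᵢ/p₀ᵢ) = 4.5000 + 35.2500 + 14.3000 + 21.6000 + 20.5091 + 27.5684 = 123.7275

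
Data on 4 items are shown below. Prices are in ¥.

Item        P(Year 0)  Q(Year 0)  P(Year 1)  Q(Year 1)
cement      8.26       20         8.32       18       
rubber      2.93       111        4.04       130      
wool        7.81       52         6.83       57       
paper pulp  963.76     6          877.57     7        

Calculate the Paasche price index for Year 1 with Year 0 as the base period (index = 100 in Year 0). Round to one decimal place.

93.3

Paasche price index uses current-period quantities as weights.
ΣP(Year 1)·Q(Year 1) = 8.32×18 + 4.04×130 + 6.83×57 + 877.57×7 = 149.76 + 525.2 + 389.31 + 6142.99 = 7207.26
ΣP(Year 0)·Q(Year 1) = 8.26×18 + 2.93×130 + 7.81×57 + 963.76×7 = 148.68 + 380.9 + 445.17 + 6746.32 = 7721.07
Index = 7207.26 / 7721.07 × 100 = 93.3454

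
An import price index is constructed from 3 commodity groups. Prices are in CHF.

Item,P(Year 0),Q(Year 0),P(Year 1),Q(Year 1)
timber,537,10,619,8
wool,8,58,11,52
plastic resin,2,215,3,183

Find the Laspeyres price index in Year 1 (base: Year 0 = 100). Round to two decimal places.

Laspeyres price index uses base-period quantities as weights.
ΣP(Year 1)·Q(Year 0) = 619×10 + 11×58 + 3×215 = 6190 + 638 + 645 = 7473
ΣP(Year 0)·Q(Year 0) = 537×10 + 8×58 + 2×215 = 5370 + 464 + 430 = 6264
Index = 7473 / 6264 × 100 = 119.3008

119.30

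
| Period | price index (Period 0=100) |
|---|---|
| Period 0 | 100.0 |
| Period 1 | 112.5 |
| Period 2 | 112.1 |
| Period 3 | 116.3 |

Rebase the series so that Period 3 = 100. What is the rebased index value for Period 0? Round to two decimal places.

Rebased(Period 0) = 100.0 / 116.3 × 100 = 85.9845

85.98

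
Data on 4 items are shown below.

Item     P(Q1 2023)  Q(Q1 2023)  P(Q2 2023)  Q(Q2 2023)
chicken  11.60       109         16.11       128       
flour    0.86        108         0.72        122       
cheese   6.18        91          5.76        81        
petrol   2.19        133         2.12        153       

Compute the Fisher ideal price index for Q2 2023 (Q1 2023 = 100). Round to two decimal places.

Laspeyres component (base-period weights):
ΣP(Q2 2023)Q(Q1 2023) = 16.11×109 + 0.72×108 + 5.76×91 + 2.12×133 = 1755.99 + 77.76 + 524.16 + 281.96 = 2639.87
ΣP(Q1 2023)Q(Q1 2023) = 11.60×109 + 0.86×108 + 6.18×91 + 2.19×133 = 1264.4 + 92.88 + 562.38 + 291.27 = 2210.93
L = 2639.87 / 2210.93 × 100 = 119.4009
Paasche component (current-period weights):
ΣP(Q2 2023)Q(Q2 2023) = 16.11×128 + 0.72×122 + 5.76×81 + 2.12×153 = 2062.08 + 87.84 + 466.56 + 324.36 = 2940.84
ΣP(Q1 2023)Q(Q2 2023) = 11.60×128 + 0.86×122 + 6.18×81 + 2.19×153 = 1484.8 + 104.92 + 500.58 + 335.07 = 2425.37
P = 2940.84 / 2425.37 × 100 = 121.2533
Fisher = √(L × P) = √(119.4009 × 121.2533) = 120.3235

120.32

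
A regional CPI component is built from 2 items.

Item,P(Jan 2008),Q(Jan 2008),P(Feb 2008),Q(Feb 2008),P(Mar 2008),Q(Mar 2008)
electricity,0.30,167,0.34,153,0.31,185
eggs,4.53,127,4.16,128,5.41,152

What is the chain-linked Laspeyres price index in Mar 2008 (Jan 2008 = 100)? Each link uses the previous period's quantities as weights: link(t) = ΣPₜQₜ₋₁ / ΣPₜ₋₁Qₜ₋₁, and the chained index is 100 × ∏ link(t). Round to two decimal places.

118.43

Link Jan 2008→Feb 2008:
ΣP(Feb 2008)Q(Jan 2008) = 0.34×167 + 4.16×127 = 56.78 + 528.32 = 585.1
ΣP(Jan 2008)Q(Jan 2008) = 0.30×167 + 4.53×127 = 50.1 + 575.31 = 625.41
link = 585.1/625.41 = 0.935546
Link Feb 2008→Mar 2008:
ΣP(Mar 2008)Q(Feb 2008) = 0.31×153 + 5.41×128 = 47.43 + 692.48 = 739.91
ΣP(Feb 2008)Q(Feb 2008) = 0.34×153 + 4.16×128 = 52.02 + 532.48 = 584.5
link = 739.91/584.5 = 1.265885
Chained index = 100 × 0.935546 × 1.265885 = 118.4294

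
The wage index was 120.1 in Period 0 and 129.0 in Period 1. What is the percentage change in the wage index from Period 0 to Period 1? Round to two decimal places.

7.41%

Change = (129.0 − 120.1) / 120.1 × 100
       = 8.9 / 120.1 × 100 = 7.4105%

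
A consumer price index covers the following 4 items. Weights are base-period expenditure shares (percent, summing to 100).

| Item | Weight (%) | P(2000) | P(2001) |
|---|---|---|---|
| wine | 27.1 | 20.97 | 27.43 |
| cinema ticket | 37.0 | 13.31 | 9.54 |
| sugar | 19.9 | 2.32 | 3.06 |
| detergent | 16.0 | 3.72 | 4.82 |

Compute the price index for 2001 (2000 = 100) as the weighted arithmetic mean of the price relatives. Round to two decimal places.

wine: 27.1 × (27.43/20.97) = 27.1 × 1.308059 = 35.4484
cinema ticket: 37.0 × (9.54/13.31) = 37.0 × 0.716754 = 26.5199
sugar: 19.9 × (3.06/2.32) = 19.9 × 1.318966 = 26.2474
detergent: 16.0 × (4.82/3.72) = 16.0 × 1.295699 = 20.7312
Index = Σ wᵢ·(p₁ᵢ/p₀ᵢ) = 35.4484 + 26.5199 + 26.2474 + 20.7312 = 108.9469

108.95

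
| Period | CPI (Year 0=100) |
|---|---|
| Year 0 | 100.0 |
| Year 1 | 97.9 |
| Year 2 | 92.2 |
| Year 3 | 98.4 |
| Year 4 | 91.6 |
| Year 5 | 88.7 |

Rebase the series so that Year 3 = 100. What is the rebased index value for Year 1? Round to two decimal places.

99.49

Rebased(Year 1) = 97.9 / 98.4 × 100 = 99.4919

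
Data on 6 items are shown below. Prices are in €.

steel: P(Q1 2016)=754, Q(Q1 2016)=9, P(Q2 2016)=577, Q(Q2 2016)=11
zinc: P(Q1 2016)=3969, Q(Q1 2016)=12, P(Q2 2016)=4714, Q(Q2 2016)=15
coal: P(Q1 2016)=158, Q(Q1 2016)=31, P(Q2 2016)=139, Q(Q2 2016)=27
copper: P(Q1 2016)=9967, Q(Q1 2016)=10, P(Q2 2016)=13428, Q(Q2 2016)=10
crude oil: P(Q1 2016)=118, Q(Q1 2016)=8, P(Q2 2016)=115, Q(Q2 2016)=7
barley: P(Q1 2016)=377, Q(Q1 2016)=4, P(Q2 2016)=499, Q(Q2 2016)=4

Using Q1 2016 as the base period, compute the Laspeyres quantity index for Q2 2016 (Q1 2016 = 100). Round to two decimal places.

107.85

Laspeyres quantity index uses base-period prices as weights.
ΣP(Q1 2016)·Q(Q2 2016) = 754×11 + 3969×15 + 158×27 + 9967×10 + 118×7 + 377×4 = 8294 + 59535 + 4266 + 99670 + 826 + 1508 = 174099
ΣP(Q1 2016)·Q(Q1 2016) = 754×9 + 3969×12 + 158×31 + 9967×10 + 118×8 + 377×4 = 6786 + 47628 + 4898 + 99670 + 944 + 1508 = 161434
Index = 174099 / 161434 × 100 = 107.8453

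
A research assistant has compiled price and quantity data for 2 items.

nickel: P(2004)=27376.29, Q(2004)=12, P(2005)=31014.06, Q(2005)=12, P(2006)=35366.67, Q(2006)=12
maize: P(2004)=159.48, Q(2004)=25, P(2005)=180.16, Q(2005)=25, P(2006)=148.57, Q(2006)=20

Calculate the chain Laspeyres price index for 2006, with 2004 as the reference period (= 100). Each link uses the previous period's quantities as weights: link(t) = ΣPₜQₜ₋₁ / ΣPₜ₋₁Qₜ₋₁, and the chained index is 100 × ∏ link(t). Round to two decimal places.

128.76

Link 2004→2005:
ΣP(2005)Q(2004) = 31014.06×12 + 180.16×25 = 372168.72 + 4504 = 376672.72
ΣP(2004)Q(2004) = 27376.29×12 + 159.48×25 = 328515.48 + 3987 = 332502.48
link = 376672.72/332502.48 = 1.132842
Link 2005→2006:
ΣP(2006)Q(2005) = 35366.67×12 + 148.57×25 = 424400.04 + 3714.25 = 428114.29
ΣP(2005)Q(2005) = 31014.06×12 + 180.16×25 = 372168.72 + 4504 = 376672.72
link = 428114.29/376672.72 = 1.136568
Chained index = 100 × 1.132842 × 1.136568 = 128.7552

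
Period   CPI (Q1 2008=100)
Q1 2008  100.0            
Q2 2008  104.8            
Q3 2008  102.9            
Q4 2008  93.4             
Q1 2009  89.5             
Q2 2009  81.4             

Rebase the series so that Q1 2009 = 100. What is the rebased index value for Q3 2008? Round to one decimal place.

Rebased(Q3 2008) = 102.9 / 89.5 × 100 = 114.9721

115.0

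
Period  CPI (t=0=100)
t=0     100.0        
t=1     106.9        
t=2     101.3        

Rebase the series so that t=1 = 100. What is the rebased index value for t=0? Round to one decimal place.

93.5

Rebased(t=0) = 100.0 / 106.9 × 100 = 93.5454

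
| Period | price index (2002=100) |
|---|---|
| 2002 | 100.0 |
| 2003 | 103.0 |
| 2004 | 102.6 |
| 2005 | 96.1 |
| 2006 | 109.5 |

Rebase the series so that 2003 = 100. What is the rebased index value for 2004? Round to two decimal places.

99.61

Rebased(2004) = 102.6 / 103.0 × 100 = 99.6117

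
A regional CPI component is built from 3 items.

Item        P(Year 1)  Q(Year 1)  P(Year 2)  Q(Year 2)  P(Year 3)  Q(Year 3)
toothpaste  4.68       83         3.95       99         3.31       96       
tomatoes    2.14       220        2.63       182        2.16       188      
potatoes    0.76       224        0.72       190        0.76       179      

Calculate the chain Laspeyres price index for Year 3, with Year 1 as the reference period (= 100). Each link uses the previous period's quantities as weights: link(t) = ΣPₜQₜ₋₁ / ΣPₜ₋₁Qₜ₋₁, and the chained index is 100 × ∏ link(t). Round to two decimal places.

89.16

Link Year 1→Year 2:
ΣP(Year 2)Q(Year 1) = 3.95×83 + 2.63×220 + 0.72×224 = 327.85 + 578.6 + 161.28 = 1067.73
ΣP(Year 1)Q(Year 1) = 4.68×83 + 2.14×220 + 0.76×224 = 388.44 + 470.8 + 170.24 = 1029.48
link = 1067.73/1029.48 = 1.037155
Link Year 2→Year 3:
ΣP(Year 3)Q(Year 2) = 3.31×99 + 2.16×182 + 0.76×190 = 327.69 + 393.12 + 144.4 = 865.21
ΣP(Year 2)Q(Year 2) = 3.95×99 + 2.63×182 + 0.72×190 = 391.05 + 478.66 + 136.8 = 1006.51
link = 865.21/1006.51 = 0.859614
Chained index = 100 × 1.037155 × 0.859614 = 89.1553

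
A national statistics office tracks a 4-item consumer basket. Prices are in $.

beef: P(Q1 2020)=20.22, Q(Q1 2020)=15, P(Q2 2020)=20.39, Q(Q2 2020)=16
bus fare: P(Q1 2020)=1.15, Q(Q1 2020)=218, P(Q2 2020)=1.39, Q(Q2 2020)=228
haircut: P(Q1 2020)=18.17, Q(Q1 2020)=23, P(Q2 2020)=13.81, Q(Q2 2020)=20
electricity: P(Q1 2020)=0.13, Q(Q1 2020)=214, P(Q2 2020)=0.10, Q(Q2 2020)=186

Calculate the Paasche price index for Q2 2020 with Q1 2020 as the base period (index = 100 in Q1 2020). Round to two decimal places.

96.37

Paasche price index uses current-period quantities as weights.
ΣP(Q2 2020)·Q(Q2 2020) = 20.39×16 + 1.39×228 + 13.81×20 + 0.10×186 = 326.24 + 316.92 + 276.2 + 18.6 = 937.96
ΣP(Q1 2020)·Q(Q2 2020) = 20.22×16 + 1.15×228 + 18.17×20 + 0.13×186 = 323.52 + 262.2 + 363.4 + 24.18 = 973.3
Index = 937.96 / 973.3 × 100 = 96.3691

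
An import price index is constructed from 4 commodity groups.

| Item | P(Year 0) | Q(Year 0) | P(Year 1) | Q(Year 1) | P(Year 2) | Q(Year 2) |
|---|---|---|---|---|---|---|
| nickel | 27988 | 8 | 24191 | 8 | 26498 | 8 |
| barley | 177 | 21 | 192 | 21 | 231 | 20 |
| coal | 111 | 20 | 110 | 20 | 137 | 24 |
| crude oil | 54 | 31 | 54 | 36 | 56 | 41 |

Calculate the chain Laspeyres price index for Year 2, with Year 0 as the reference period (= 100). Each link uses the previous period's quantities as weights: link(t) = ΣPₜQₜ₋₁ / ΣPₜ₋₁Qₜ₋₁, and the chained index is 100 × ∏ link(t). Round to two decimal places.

95.59

Link Year 0→Year 1:
ΣP(Year 1)Q(Year 0) = 24191×8 + 192×21 + 110×20 + 54×31 = 193528 + 4032 + 2200 + 1674 = 201434
ΣP(Year 0)Q(Year 0) = 27988×8 + 177×21 + 111×20 + 54×31 = 223904 + 3717 + 2220 + 1674 = 231515
link = 201434/231515 = 0.870069
Link Year 1→Year 2:
ΣP(Year 2)Q(Year 1) = 26498×8 + 231×21 + 137×20 + 56×36 = 211984 + 4851 + 2740 + 2016 = 221591
ΣP(Year 1)Q(Year 1) = 24191×8 + 192×21 + 110×20 + 54×36 = 193528 + 4032 + 2200 + 1944 = 201704
link = 221591/201704 = 1.098595
Chained index = 100 × 0.870069 × 1.098595 = 95.5853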